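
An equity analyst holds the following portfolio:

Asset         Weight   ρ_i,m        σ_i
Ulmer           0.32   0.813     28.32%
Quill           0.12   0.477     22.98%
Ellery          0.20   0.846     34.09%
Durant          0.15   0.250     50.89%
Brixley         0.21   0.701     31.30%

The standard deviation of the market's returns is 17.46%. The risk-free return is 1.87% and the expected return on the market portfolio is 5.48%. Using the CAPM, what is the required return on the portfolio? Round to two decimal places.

6.21%

β_Ulmer = 0.813 × 28.32% / 17.46% = 1.3187
β_Quill = 0.477 × 22.98% / 17.46% = 0.6278
β_Ellery = 0.846 × 34.09% / 17.46% = 1.6518
β_Durant = 0.250 × 50.89% / 17.46% = 0.7287
β_Brixley = 0.701 × 31.30% / 17.46% = 1.2567
β_P = Σ w_i β_i = 0.32×1.3187 + 0.12×0.6278 + 0.20×1.6518 + 0.15×0.7287 + 0.21×1.2567 = 1.2009
MRP = 5.48% − 1.87% = 3.61%
E(R_P) = R_f + β_P × MRP = 1.87% + 1.2009 × 3.61% = 6.21%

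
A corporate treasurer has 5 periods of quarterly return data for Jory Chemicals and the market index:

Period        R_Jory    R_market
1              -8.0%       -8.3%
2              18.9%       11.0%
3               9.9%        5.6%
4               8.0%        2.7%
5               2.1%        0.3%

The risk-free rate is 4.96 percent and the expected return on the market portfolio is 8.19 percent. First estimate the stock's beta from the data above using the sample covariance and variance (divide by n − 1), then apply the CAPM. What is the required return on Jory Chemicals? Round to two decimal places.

Mean R_i = (-8.0 + 18.9 + 9.9 + 8.0 + 2.1) / 5 = 6.1800%
Mean R_m = (-8.3 + 11.0 + 5.6 + 2.7 + 0.3) / 5 = 2.2600%
Σ(R_i − R̄_i)(R_m − R̄_m) = 282.1360  ⇒  Cov = 282.1360 / 4 = 70.5340
Σ(R_m − R̄_m)² = 203.0920  ⇒  Var(R_m) = 203.0920 / 4 = 50.7730
β = Cov / Var(R_m) = 70.5340 / 50.7730 = 1.3892
MRP = 8.19% − 4.96% = 3.23%
E(R) = R_f + β × MRP = 4.96% + 1.3892 × 3.23% = 9.45%

9.45%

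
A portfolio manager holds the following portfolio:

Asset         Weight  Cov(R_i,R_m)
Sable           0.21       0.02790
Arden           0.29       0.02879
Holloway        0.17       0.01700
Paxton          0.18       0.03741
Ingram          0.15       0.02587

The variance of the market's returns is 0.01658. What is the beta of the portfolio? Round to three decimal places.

1.671

β_Sable = 0.02790 / 0.01658 = 1.6828
β_Arden = 0.02879 / 0.01658 = 1.7364
β_Holloway = 0.01700 / 0.01658 = 1.0253
β_Paxton = 0.03741 / 0.01658 = 2.2563
β_Ingram = 0.02587 / 0.01658 = 1.5603
β_P = Σ w_i β_i = 0.21×1.6828 + 0.29×1.7364 + 0.17×1.0253 + 0.18×2.2563 + 0.15×1.5603 = 1.6714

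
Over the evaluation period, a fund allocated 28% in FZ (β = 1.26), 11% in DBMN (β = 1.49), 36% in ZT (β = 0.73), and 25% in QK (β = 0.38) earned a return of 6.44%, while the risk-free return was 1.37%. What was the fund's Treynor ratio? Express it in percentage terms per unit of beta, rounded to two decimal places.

5.80%

β_P = 0.28×1.26 + 0.11×1.49 + 0.36×0.73 + 0.25×0.38 = 0.8745
Treynor = (R_P − R_f) / β_P = (6.44% − 1.37%) / 0.8745 = 5.07% / 0.8745 = 5.80%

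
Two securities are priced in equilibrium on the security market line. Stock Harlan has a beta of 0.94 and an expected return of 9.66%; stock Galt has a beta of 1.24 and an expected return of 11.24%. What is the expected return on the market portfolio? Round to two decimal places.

Both satisfy E(R) = R_f + β·MRP, so the slope of the SML is
MRP = (11.24% − 9.66%) / (1.24 − 0.94) = 1.58% / 0.30 = 5.2667%
R_f = E(R_Harlan) − β_Harlan·MRP = 9.66% − 0.94 × 5.2667% = 4.7093%
E(R_m) = R_f + MRP = 4.7093% + 5.2667% = 9.98%

9.98%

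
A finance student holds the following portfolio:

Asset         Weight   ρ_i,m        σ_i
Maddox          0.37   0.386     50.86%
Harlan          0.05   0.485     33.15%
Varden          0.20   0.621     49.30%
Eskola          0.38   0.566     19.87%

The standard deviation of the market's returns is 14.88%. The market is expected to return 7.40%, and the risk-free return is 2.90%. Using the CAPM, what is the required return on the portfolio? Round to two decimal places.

β_Maddox = 0.386 × 50.86% / 14.88% = 1.3194
β_Harlan = 0.485 × 33.15% / 14.88% = 1.0805
β_Varden = 0.621 × 49.30% / 14.88% = 2.0575
β_Eskola = 0.566 × 19.87% / 14.88% = 0.7558
β_P = Σ w_i β_i = 0.37×1.3194 + 0.05×1.0805 + 0.20×2.0575 + 0.38×0.7558 = 1.2409
MRP = 7.40% − 2.90% = 4.50%
E(R_P) = R_f + β_P × MRP = 2.90% + 1.2409 × 4.50% = 8.48%

8.48%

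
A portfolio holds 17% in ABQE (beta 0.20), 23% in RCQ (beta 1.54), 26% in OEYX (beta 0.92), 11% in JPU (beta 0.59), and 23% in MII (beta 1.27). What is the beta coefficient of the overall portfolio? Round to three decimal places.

β_P = Σ w_i β_i = 0.17×0.20 + 0.23×1.54 + 0.26×0.92 + 0.11×0.59 + 0.23×1.27 = 0.9844

0.984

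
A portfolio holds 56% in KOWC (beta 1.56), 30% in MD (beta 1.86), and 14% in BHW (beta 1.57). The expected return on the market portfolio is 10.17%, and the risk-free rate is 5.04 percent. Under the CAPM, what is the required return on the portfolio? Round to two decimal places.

β_P = Σ w_i β_i = 0.56×1.56 + 0.30×1.86 + 0.14×1.57 = 1.6514
MRP = 10.17% − 5.04% = 5.13%
E(R_P) = R_f + β_P × MRP = 5.04% + 1.6514 × 5.13% = 13.51%

13.51%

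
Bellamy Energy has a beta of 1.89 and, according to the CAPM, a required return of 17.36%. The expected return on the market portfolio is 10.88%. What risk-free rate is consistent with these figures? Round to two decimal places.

E(R) = R_f + β(E(R_m) − R_f) = R_f(1 − β) + β·E(R_m)
17.36% = R_f × (1 − 1.89) + 1.89 × 10.88%
17.36% = R_f × -0.89 + 20.5632%
R_f = (17.36% − 20.5632%) / -0.89 = 3.60%

3.60%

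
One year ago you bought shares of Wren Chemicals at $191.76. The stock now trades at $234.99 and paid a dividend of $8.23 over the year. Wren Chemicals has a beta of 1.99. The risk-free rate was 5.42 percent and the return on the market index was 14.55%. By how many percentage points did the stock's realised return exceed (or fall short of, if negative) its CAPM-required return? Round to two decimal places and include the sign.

Realised HPR = (P1 + D1 − P0) / P0 = (234.99 + 8.23 − 191.76) / 191.76 = 51.46 / 191.76 = 26.8356%
MRP = 14.55% − 5.42% = 9.13%
CAPM required = R_f + β·MRP = 5.42% + 1.99 × 9.13% = 23.5887%
α = realised − required = 26.8356% − 23.5887% = +3.25%

+3.25%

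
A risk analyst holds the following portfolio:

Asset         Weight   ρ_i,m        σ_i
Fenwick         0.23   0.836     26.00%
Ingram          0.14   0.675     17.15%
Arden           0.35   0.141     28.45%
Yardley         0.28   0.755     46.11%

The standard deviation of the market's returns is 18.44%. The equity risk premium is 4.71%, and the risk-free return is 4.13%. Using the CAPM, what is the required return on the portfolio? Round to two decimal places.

8.67%

β_Fenwick = 0.836 × 26.00% / 18.44% = 1.1787
β_Ingram = 0.675 × 17.15% / 18.44% = 0.6278
β_Arden = 0.141 × 28.45% / 18.44% = 0.2175
β_Yardley = 0.755 × 46.11% / 18.44% = 1.8879
β_P = Σ w_i β_i = 0.23×1.1787 + 0.14×0.6278 + 0.35×0.2175 + 0.28×1.8879 = 0.9637
E(R_P) = R_f + β_P × MRP = 4.13% + 0.9637 × 4.71% = 8.67%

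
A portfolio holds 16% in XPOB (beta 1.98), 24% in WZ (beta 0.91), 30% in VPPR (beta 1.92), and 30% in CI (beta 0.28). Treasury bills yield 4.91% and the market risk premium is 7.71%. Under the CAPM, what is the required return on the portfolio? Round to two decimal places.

14.12%

β_P = Σ w_i β_i = 0.16×1.98 + 0.24×0.91 + 0.30×1.92 + 0.30×0.28 = 1.1952
E(R_P) = R_f + β_P × MRP = 4.91% + 1.1952 × 7.71% = 14.12%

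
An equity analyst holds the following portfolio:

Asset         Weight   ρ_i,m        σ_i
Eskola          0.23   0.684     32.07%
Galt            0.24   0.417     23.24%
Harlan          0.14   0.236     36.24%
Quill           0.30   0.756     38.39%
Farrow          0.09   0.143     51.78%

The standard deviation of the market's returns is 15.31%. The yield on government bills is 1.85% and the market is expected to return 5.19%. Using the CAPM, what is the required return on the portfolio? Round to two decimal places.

β_Eskola = 0.684 × 32.07% / 15.31% = 1.4328
β_Galt = 0.417 × 23.24% / 15.31% = 0.6330
β_Harlan = 0.236 × 36.24% / 15.31% = 0.5586
β_Quill = 0.756 × 38.39% / 15.31% = 1.8957
β_Farrow = 0.143 × 51.78% / 15.31% = 0.4836
β_P = Σ w_i β_i = 0.23×1.4328 + 0.24×0.6330 + 0.14×0.5586 + 0.30×1.8957 + 0.09×0.4836 = 1.1719
MRP = 5.19% − 1.85% = 3.34%
E(R_P) = R_f + β_P × MRP = 1.85% + 1.1719 × 3.34% = 5.76%

5.76%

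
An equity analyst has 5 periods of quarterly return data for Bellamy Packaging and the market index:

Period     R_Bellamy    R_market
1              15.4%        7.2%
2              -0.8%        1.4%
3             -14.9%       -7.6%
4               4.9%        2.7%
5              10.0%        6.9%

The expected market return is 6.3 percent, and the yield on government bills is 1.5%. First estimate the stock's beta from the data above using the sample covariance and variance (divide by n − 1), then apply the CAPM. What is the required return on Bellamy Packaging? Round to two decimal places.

Mean R_i = (15.4 − 0.8 − 14.9 + 4.9 + 10.0) / 5 = 2.9200%
Mean R_m = (7.2 + 1.4 − 7.6 + 2.7 + 6.9) / 5 = 2.1200%
Σ(R_i − R̄_i)(R_m − R̄_m) = 274.2780  ⇒  Cov = 274.2780 / 4 = 68.5695
Σ(R_m − R̄_m)² = 143.9880  ⇒  Var(R_m) = 143.9880 / 4 = 35.9970
β = Cov / Var(R_m) = 68.5695 / 35.9970 = 1.9049
MRP = 6.3% − 1.5% = 4.80%
E(R) = R_f + β × MRP = 1.5% + 1.9049 × 4.8% = 10.64%

10.64%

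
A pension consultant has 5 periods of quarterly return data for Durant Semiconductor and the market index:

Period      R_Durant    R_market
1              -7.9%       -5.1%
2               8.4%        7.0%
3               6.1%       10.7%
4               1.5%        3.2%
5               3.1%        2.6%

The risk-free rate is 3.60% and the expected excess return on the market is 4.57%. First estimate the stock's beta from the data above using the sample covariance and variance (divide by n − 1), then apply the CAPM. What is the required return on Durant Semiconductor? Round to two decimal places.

8.08%

Mean R_i = (-7.9 + 8.4 + 6.1 + 1.5 + 3.1) / 5 = 2.2400%
Mean R_m = (-5.1 + 7.0 + 10.7 + 3.2 + 2.6) / 5 = 3.6800%
Σ(R_i − R̄_i)(R_m − R̄_m) = 136.0040  ⇒  Cov = 136.0040 / 4 = 34.0010
Σ(R_m − R̄_m)² = 138.7880  ⇒  Var(R_m) = 138.7880 / 4 = 34.6970
β = Cov / Var(R_m) = 34.0010 / 34.6970 = 0.9799
E(R) = R_f + β × MRP = 3.60% + 0.9799 × 4.57% = 8.08%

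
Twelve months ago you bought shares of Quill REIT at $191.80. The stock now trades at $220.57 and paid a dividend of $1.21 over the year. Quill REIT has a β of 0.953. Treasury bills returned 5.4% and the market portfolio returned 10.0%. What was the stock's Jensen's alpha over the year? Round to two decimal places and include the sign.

Realised HPR = (P1 + D1 − P0) / P0 = (220.57 + 1.21 − 191.80) / 191.80 = 29.98 / 191.80 = 15.6309%
MRP = 10.0% − 5.4% = 4.60%
CAPM required = R_f + β·MRP = 5.4% + 0.953 × 4.6% = 9.7838%
α = realised − required = 15.6309% − 9.7838% = +5.85%

+5.85%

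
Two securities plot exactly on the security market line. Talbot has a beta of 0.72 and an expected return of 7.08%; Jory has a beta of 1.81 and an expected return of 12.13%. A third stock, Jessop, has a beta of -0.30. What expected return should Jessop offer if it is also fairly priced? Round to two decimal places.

MRP (SML slope) = (12.13% − 7.08%) / (1.81 − 0.72) = 5.05% / 1.09 = 4.6330%
R_f (intercept) = 7.08% − 0.72 × 4.6330% = 3.7442%
E(R_Jessop) = R_f + β × MRP = 3.7442% + -0.30 × 4.6330% = 2.35%

2.35%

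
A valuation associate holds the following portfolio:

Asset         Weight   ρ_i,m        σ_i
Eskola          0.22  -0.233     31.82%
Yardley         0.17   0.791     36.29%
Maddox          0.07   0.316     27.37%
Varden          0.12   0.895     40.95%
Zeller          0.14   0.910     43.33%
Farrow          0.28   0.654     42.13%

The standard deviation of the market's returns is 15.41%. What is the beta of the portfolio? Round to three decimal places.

β_Eskola = -0.233 × 31.82% / 15.41% = -0.4811
β_Yardley = 0.791 × 36.29% / 15.41% = 1.8628
β_Maddox = 0.316 × 27.37% / 15.41% = 0.5613
β_Varden = 0.895 × 40.95% / 15.41% = 2.3783
β_Zeller = 0.910 × 43.33% / 15.41% = 2.5587
β_Farrow = 0.654 × 42.13% / 15.41% = 1.7880
β_P = Σ w_i β_i = 0.22×-0.4811 + 0.17×1.8628 + 0.07×0.5613 + 0.12×2.3783 + 0.14×2.5587 + 0.28×1.7880 = 1.3944

1.394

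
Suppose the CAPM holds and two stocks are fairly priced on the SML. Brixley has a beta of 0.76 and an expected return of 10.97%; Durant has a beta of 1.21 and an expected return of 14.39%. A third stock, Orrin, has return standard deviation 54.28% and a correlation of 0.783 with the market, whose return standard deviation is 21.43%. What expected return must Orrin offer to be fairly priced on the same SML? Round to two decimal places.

20.27%

MRP = (14.39% − 10.97%) / (1.21 − 0.76) = 7.6000%
R_f = 10.97% − 0.76 × 7.6000% = 5.1940%
β_Orrin = ρ·σ_i/σ_m = 0.783 × 54.28 / 21.43 = 1.9833
E(R_Orrin) = R_f + β × MRP = 5.1940% + 1.9833 × 7.6000% = 20.27%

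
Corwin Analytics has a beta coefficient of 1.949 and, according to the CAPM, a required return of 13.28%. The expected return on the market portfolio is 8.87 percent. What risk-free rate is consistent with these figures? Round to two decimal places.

4.22%

E(R) = R_f + β(E(R_m) − R_f) = R_f(1 − β) + β·E(R_m)
13.28% = R_f × (1 − 1.949) + 1.949 × 8.87%
13.28% = R_f × -0.949 + 17.28763%
R_f = (13.28% − 17.28763%) / -0.949 = 4.22%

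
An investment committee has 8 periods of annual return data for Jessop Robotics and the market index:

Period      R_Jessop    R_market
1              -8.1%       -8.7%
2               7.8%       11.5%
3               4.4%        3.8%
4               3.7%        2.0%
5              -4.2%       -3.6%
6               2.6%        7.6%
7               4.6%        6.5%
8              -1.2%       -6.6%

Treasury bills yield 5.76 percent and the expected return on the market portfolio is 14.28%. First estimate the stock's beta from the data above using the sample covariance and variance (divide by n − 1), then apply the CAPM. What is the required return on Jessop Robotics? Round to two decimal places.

11.43%

Mean R_i = (-8.1 + 7.8 + 4.4 + 3.7 − 4.2 + 2.6 + 4.6 − 1.2) / 8 = 1.2000%
Mean R_m = (-8.7 + 11.5 + 3.8 + 2.0 − 3.6 + 7.6 + 6.5 − 6.6) / 8 = 1.5625%
Σ(R_i − R̄_i)(R_m − R̄_m) = 241.9900  ⇒  Cov = 241.9900 / 7 = 34.5700
Σ(R_m − R̄_m)² = 363.3788  ⇒  Var(R_m) = 363.3788 / 7 = 51.9113
β = Cov / Var(R_m) = 34.5700 / 51.9113 = 0.6659
MRP = 14.28% − 5.76% = 8.52%
E(R) = R_f + β × MRP = 5.76% + 0.6659 × 8.52% = 11.43%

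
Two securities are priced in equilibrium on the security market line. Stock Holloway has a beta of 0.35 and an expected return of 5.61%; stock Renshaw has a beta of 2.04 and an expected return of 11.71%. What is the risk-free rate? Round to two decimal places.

4.35%

Both satisfy E(R) = R_f + β·MRP, so the slope of the SML is
MRP = (11.71% − 5.61%) / (2.04 − 0.35) = 6.10% / 1.69 = 3.6095%
R_f = E(R_Holloway) − β_Holloway·MRP = 5.61% − 0.35 × 3.6095% = 4.3467%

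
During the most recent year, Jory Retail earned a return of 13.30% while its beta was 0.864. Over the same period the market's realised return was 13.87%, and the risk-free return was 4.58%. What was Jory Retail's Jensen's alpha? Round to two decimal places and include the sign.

Market excess return = 13.87% − 4.58% = 9.29%
CAPM benchmark = R_f + β(R_m − R_f) = 4.58% + 0.864 × 9.29% = 12.60656%
α = actual − benchmark = 13.30% − 12.60656% = +0.69%

+0.69%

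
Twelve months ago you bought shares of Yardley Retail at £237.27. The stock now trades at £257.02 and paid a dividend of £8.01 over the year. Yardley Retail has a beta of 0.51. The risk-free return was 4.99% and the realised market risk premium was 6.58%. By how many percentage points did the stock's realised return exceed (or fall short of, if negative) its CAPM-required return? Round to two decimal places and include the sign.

Realised HPR = (P1 + D1 − P0) / P0 = (257.02 + 8.01 − 237.27) / 237.27 = 27.76 / 237.27 = 11.6998%
CAPM required = R_f + β·MRP = 4.99% + 0.51 × 6.58% = 8.3458%
α = realised − required = 11.6998% − 8.3458% = +3.35%

+3.35%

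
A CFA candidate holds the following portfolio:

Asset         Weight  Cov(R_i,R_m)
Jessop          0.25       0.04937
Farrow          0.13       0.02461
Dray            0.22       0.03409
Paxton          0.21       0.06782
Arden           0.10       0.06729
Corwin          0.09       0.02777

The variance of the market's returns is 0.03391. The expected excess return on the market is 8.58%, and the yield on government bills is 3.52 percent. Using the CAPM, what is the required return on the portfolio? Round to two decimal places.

β_Jessop = 0.04937 / 0.03391 = 1.4559
β_Farrow = 0.02461 / 0.03391 = 0.7257
β_Dray = 0.03409 / 0.03391 = 1.0053
β_Paxton = 0.06782 / 0.03391 = 2.0000
β_Arden = 0.06729 / 0.03391 = 1.9844
β_Corwin = 0.02777 / 0.03391 = 0.8189
β_P = Σ w_i β_i = 0.25×1.4559 + 0.13×0.7257 + 0.22×1.0053 + 0.21×2.0000 + 0.10×1.9844 + 0.09×0.8189 = 1.3716
E(R_P) = R_f + β_P × MRP = 3.52% + 1.3716 × 8.58% = 15.29%

15.29%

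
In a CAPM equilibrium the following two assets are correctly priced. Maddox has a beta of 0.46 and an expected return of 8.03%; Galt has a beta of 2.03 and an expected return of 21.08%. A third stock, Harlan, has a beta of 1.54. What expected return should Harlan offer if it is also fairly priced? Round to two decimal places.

17.01%

MRP (SML slope) = (21.08% − 8.03%) / (2.03 − 0.46) = 13.05% / 1.57 = 8.3121%
R_f (intercept) = 8.03% − 0.46 × 8.3121% = 4.2064%
E(R_Harlan) = R_f + β × MRP = 4.2064% + 1.54 × 8.3121% = 17.01%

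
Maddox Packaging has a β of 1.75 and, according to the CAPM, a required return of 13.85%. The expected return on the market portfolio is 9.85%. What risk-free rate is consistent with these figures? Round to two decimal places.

4.52%

E(R) = R_f + β(E(R_m) − R_f) = R_f(1 − β) + β·E(R_m)
13.85% = R_f × (1 − 1.75) + 1.75 × 9.85%
13.85% = R_f × -0.75 + 17.2375%
R_f = (13.85% − 17.2375%) / -0.75 = 4.52%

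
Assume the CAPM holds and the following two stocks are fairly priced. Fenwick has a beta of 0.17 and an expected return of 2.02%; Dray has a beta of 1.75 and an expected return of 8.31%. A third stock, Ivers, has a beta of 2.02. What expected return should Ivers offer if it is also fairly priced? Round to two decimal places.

MRP (SML slope) = (8.31% − 2.02%) / (1.75 − 0.17) = 6.29% / 1.58 = 3.9810%
R_f (intercept) = 2.02% − 0.17 × 3.9810% = 1.3432%
E(R_Ivers) = R_f + β × MRP = 1.3432% + 2.02 × 3.9810% = 9.38%

9.38%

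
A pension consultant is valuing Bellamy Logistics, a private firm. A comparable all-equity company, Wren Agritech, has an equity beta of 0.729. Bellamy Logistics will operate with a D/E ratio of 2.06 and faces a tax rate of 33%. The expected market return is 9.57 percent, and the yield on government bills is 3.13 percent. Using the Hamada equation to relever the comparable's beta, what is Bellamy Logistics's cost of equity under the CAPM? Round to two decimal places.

14.30%

β_L = β_U × [1 + (1 − t)(D/E)] = 0.729 × [1 + (1 − 0.33) × 2.06]
    = 0.729 × [1 + 0.67 × 2.06] = 0.729 × 2.3802 = 1.7352
MRP = 9.57% − 3.13% = 6.44%
E(R) = R_f + β_L × MRP = 3.13% + 1.7352 × 6.44% = 14.30%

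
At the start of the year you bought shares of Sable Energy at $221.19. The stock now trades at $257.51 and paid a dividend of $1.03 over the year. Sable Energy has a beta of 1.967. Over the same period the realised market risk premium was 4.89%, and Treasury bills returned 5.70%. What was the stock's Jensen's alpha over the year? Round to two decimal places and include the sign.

Realised HPR = (P1 + D1 − P0) / P0 = (257.51 + 1.03 − 221.19) / 221.19 = 37.35 / 221.19 = 16.8859%
CAPM required = R_f + β·MRP = 5.70% + 1.967 × 4.89% = 15.31863%
α = realised − required = 16.8859% − 15.31863% = +1.57%

+1.57%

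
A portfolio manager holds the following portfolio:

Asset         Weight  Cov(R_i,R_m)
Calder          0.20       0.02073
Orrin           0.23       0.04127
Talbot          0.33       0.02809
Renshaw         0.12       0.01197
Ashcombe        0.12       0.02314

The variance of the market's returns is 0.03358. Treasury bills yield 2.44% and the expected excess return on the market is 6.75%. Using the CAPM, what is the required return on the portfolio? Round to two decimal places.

β_Calder = 0.02073 / 0.03358 = 0.6173
β_Orrin = 0.04127 / 0.03358 = 1.2290
β_Talbot = 0.02809 / 0.03358 = 0.8365
β_Renshaw = 0.01197 / 0.03358 = 0.3565
β_Ashcombe = 0.02314 / 0.03358 = 0.6891
β_P = Σ w_i β_i = 0.20×0.6173 + 0.23×1.2290 + 0.33×0.8365 + 0.12×0.3565 + 0.12×0.6891 = 0.8076
E(R_P) = R_f + β_P × MRP = 2.44% + 0.8076 × 6.75% = 7.89%

7.89%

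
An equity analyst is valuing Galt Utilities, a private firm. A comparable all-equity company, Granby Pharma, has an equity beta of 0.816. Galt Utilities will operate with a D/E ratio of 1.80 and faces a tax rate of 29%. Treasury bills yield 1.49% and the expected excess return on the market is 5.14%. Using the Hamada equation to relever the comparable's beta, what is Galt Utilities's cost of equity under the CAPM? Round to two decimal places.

11.04%

β_L = β_U × [1 + (1 − t)(D/E)] = 0.816 × [1 + (1 − 0.29) × 1.80]
    = 0.816 × [1 + 0.71 × 1.80] = 0.816 × 2.2780 = 1.8588
E(R) = R_f + β_L × MRP = 1.49% + 1.8588 × 5.14% = 11.04%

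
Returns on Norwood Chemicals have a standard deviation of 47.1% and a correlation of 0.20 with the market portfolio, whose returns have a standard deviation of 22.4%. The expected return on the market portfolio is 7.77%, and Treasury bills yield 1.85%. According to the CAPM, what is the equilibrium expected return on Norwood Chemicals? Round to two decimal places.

β = ρ × σ_i / σ_m = 0.20 × 47.1% / 22.4% = 0.4205
MRP = 7.77% − 1.85% = 5.92%
E(R) = 1.85% + 0.4205 × 5.92% = 4.34%

4.34%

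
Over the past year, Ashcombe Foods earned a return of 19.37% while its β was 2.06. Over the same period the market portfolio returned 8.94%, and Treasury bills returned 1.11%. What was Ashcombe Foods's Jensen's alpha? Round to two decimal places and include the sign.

Market excess return = 8.94% − 1.11% = 7.83%
CAPM benchmark = R_f + β(R_m − R_f) = 1.11% + 2.06 × 7.83% = 17.2398%
α = actual − benchmark = 19.37% − 17.2398% = +2.13%

+2.13%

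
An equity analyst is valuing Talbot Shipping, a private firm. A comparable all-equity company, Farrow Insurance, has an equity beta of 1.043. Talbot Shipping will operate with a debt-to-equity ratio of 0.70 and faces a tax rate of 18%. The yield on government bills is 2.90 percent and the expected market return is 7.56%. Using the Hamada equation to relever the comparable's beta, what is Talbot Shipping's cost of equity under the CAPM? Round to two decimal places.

β_L = β_U × [1 + (1 − t)(D/E)] = 1.043 × [1 + (1 − 0.18) × 0.70]
    = 1.043 × [1 + 0.82 × 0.70] = 1.043 × 1.5740 = 1.6417
MRP = 7.56% − 2.90% = 4.66%
E(R) = R_f + β_L × MRP = 2.90% + 1.6417 × 4.66% = 10.55%

10.55%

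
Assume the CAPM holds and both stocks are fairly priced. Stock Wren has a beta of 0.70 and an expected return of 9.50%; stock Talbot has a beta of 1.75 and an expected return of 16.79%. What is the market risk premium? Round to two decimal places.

Both satisfy E(R) = R_f + β·MRP, so the slope of the SML is
MRP = (16.79% − 9.50%) / (1.75 − 0.70) = 7.29% / 1.05 = 6.9429%

6.94%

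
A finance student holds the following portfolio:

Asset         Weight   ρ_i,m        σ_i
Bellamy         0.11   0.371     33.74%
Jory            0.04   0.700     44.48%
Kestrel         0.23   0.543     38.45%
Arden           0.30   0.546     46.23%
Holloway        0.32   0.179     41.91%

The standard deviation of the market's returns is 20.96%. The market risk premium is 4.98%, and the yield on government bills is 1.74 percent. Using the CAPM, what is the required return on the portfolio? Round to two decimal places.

β_Bellamy = 0.371 × 33.74% / 20.96% = 0.5972
β_Jory = 0.700 × 44.48% / 20.96% = 1.4855
β_Kestrel = 0.543 × 38.45% / 20.96% = 0.9961
β_Arden = 0.546 × 46.23% / 20.96% = 1.2043
β_Holloway = 0.179 × 41.91% / 20.96% = 0.3579
β_P = Σ w_i β_i = 0.11×0.5972 + 0.04×1.4855 + 0.23×0.9961 + 0.30×1.2043 + 0.32×0.3579 = 0.8300
E(R_P) = R_f + β_P × MRP = 1.74% + 0.8300 × 4.98% = 5.87%

5.87%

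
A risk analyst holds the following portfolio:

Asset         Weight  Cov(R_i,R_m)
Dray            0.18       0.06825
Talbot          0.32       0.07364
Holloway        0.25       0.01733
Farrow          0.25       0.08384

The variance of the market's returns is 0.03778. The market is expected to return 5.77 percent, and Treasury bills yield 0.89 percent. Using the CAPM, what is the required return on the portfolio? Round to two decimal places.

8.79%

β_Dray = 0.06825 / 0.03778 = 1.8065
β_Talbot = 0.07364 / 0.03778 = 1.9492
β_Holloway = 0.01733 / 0.03778 = 0.4587
β_Farrow = 0.08384 / 0.03778 = 2.2192
β_P = Σ w_i β_i = 0.18×1.8065 + 0.32×1.9492 + 0.25×0.4587 + 0.25×2.2192 = 1.6184
MRP = 5.77% − 0.89% = 4.88%
E(R_P) = R_f + β_P × MRP = 0.89% + 1.6184 × 4.88% = 8.79%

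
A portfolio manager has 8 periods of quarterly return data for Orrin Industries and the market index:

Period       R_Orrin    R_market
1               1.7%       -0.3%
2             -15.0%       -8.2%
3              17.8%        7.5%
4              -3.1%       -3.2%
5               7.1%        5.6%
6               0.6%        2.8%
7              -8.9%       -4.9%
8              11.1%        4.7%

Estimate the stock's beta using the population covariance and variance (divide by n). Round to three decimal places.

1.831

Mean R_i = (1.7 − 15.0 + 17.8 − 3.1 + 7.1 + 0.6 − 8.9 + 11.1) / 8 = 1.4125%
Mean R_m = (-0.3 − 8.2 + 7.5 − 3.2 + 5.6 + 2.8 − 4.9 + 4.7) / 8 = 0.5000%
Σ(R_i − R̄_i)(R_m − R̄_m) = 397.4800  ⇒  Cov = 397.4800 / 8 = 49.6850
Σ(R_m − R̄_m)² = 217.1200  ⇒  Var(R_m) = 217.1200 / 8 = 27.1400
β = Cov / Var(R_m) = 49.6850 / 27.1400 = 1.8307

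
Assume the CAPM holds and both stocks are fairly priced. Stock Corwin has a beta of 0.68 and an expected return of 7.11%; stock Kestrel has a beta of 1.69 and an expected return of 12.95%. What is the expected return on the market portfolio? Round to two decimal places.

8.96%

Both satisfy E(R) = R_f + β·MRP, so the slope of the SML is
MRP = (12.95% − 7.11%) / (1.69 − 0.68) = 5.84% / 1.01 = 5.7822%
R_f = E(R_Corwin) − β_Corwin·MRP = 7.11% − 0.68 × 5.7822% = 3.1781%
E(R_m) = R_f + MRP = 3.1781% + 5.7822% = 8.96%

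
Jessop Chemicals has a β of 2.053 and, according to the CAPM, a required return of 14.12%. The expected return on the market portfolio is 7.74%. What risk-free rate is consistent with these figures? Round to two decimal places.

E(R) = R_f + β(E(R_m) − R_f) = R_f(1 − β) + β·E(R_m)
14.12% = R_f × (1 − 2.053) + 2.053 × 7.74%
14.12% = R_f × -1.053 + 15.89022%
R_f = (14.12% − 15.89022%) / -1.053 = 1.68%

1.68%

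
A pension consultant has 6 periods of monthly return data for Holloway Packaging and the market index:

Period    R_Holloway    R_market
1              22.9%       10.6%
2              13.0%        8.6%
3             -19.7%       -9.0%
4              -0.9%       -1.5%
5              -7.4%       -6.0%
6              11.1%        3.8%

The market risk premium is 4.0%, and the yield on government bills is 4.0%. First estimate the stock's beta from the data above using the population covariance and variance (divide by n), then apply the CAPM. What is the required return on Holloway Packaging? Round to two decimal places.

11.66%

Mean R_i = (22.9 + 13.0 − 19.7 − 0.9 − 7.4 + 11.1) / 6 = 3.1667%
Mean R_m = (10.6 + 8.6 − 9.0 − 1.5 − 6.0 + 3.8) / 6 = 1.0833%
Σ(R_i − R̄_i)(R_m − R̄_m) = 599.1867  ⇒  Cov = 599.1867 / 6 = 99.8645
Σ(R_m − R̄_m)² = 312.9683  ⇒  Var(R_m) = 312.9683 / 6 = 52.1614
β = Cov / Var(R_m) = 99.8645 / 52.1614 = 1.9145
E(R) = R_f + β × MRP = 4.0% + 1.9145 × 4.0% = 11.66%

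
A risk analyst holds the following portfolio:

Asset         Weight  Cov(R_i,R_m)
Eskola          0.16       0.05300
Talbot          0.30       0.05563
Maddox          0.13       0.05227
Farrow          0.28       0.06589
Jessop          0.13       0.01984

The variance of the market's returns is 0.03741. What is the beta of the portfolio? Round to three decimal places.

1.417

β_Eskola = 0.05300 / 0.03741 = 1.4167
β_Talbot = 0.05563 / 0.03741 = 1.4870
β_Maddox = 0.05227 / 0.03741 = 1.3972
β_Farrow = 0.06589 / 0.03741 = 1.7613
β_Jessop = 0.01984 / 0.03741 = 0.5303
β_P = Σ w_i β_i = 0.16×1.4167 + 0.30×1.4870 + 0.13×1.3972 + 0.28×1.7613 + 0.13×0.5303 = 1.4165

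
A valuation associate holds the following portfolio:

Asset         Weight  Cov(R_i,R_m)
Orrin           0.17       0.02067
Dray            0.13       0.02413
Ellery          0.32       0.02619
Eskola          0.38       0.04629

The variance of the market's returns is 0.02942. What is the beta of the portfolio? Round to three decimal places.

1.109

β_Orrin = 0.02067 / 0.02942 = 0.7026
β_Dray = 0.02413 / 0.02942 = 0.8202
β_Ellery = 0.02619 / 0.02942 = 0.8902
β_Eskola = 0.04629 / 0.02942 = 1.5734
β_P = Σ w_i β_i = 0.17×0.7026 + 0.13×0.8202 + 0.32×0.8902 + 0.38×1.5734 = 1.1088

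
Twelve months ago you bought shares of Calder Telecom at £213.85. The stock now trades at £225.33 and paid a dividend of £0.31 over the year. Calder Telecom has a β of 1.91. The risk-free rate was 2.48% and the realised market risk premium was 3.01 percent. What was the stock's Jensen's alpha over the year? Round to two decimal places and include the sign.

-2.72%

Realised HPR = (P1 + D1 − P0) / P0 = (225.33 + 0.31 − 213.85) / 213.85 = 11.79 / 213.85 = 5.5132%
CAPM required = R_f + β·MRP = 2.48% + 1.91 × 3.01% = 8.2291%
α = realised − required = 5.5132% − 8.2291% = -2.72%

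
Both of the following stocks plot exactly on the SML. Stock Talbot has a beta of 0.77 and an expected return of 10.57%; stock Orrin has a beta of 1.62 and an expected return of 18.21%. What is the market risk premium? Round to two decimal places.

8.99%

Both satisfy E(R) = R_f + β·MRP, so the slope of the SML is
MRP = (18.21% − 10.57%) / (1.62 − 0.77) = 7.64% / 0.85 = 8.9882%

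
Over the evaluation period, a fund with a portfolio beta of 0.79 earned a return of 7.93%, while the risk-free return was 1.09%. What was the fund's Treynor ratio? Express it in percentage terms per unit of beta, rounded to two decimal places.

Treynor = (R_P − R_f) / β_P = (7.93% − 1.09%) / 0.7900 = 6.84% / 0.7900 = 8.66%

8.66%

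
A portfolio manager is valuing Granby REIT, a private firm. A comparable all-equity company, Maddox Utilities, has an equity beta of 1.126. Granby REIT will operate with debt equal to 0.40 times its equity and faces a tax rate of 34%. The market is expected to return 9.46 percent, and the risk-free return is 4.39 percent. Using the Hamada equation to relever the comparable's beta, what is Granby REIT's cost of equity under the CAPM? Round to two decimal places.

β_L = β_U × [1 + (1 − t)(D/E)] = 1.126 × [1 + (1 − 0.34) × 0.40]
    = 1.126 × [1 + 0.66 × 0.40] = 1.126 × 1.2640 = 1.4233
MRP = 9.46% − 4.39% = 5.07%
E(R) = R_f + β_L × MRP = 4.39% + 1.4233 × 5.07% = 11.61%

11.61%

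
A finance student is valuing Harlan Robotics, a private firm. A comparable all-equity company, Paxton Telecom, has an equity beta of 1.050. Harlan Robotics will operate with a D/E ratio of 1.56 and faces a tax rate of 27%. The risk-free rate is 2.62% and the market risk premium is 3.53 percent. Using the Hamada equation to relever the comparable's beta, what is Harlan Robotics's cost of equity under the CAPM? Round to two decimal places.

10.55%

β_L = β_U × [1 + (1 − t)(D/E)] = 1.050 × [1 + (1 − 0.27) × 1.56]
    = 1.050 × [1 + 0.73 × 1.56] = 1.050 × 2.1388 = 2.2457
E(R) = R_f + β_L × MRP = 2.62% + 2.2457 × 3.53% = 10.55%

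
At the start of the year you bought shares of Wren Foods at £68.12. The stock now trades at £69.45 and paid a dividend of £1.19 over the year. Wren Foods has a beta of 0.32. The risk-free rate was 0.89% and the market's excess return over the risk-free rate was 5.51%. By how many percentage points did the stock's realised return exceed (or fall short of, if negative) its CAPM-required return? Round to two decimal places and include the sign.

+1.05%

Realised HPR = (P1 + D1 − P0) / P0 = (69.45 + 1.19 − 68.12) / 68.12 = 2.52 / 68.12 = 3.6994%
CAPM required = R_f + β·MRP = 0.89% + 0.32 × 5.51% = 2.6532%
α = realised − required = 3.6994% − 2.6532% = +1.05%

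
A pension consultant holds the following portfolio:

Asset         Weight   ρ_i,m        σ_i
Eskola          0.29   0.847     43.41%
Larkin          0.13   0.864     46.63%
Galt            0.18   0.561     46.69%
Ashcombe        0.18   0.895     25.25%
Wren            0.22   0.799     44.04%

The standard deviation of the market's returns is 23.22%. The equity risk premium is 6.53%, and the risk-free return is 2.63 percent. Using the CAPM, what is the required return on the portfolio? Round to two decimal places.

11.75%

β_Eskola = 0.847 × 43.41% / 23.22% = 1.5835
β_Larkin = 0.864 × 46.63% / 23.22% = 1.7351
β_Galt = 0.561 × 46.69% / 23.22% = 1.1280
β_Ashcombe = 0.895 × 25.25% / 23.22% = 0.9732
β_Wren = 0.799 × 44.04% / 23.22% = 1.5154
β_P = Σ w_i β_i = 0.29×1.5835 + 0.13×1.7351 + 0.18×1.1280 + 0.18×0.9732 + 0.22×1.5154 = 1.3964
E(R_P) = R_f + β_P × MRP = 2.63% + 1.3964 × 6.53% = 11.75%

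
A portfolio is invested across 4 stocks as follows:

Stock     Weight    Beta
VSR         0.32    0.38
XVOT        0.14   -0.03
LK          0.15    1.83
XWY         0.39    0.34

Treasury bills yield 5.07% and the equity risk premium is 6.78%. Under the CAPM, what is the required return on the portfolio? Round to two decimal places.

β_P = Σ w_i β_i = 0.32×0.38 + 0.14×-0.03 + 0.15×1.83 + 0.39×0.34 = 0.5245
E(R_P) = R_f + β_P × MRP = 5.07% + 0.5245 × 6.78% = 8.63%

8.63%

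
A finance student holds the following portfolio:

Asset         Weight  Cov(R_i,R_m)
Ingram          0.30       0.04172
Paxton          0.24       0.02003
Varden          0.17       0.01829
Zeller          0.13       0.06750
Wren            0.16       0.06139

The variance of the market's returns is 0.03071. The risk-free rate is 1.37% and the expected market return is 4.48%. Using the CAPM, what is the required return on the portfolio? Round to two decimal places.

5.32%

β_Ingram = 0.04172 / 0.03071 = 1.3585
β_Paxton = 0.02003 / 0.03071 = 0.6522
β_Varden = 0.01829 / 0.03071 = 0.5956
β_Zeller = 0.06750 / 0.03071 = 2.1980
β_Wren = 0.06139 / 0.03071 = 1.9990
β_P = Σ w_i β_i = 0.30×1.3585 + 0.24×0.6522 + 0.17×0.5956 + 0.13×2.1980 + 0.16×1.9990 = 1.2709
MRP = 4.48% − 1.37% = 3.11%
E(R_P) = R_f + β_P × MRP = 1.37% + 1.2709 × 3.11% = 5.32%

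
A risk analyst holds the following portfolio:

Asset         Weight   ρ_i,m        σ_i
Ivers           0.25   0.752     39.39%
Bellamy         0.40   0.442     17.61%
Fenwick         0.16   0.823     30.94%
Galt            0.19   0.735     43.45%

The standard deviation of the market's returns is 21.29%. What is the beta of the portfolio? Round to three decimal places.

0.970

β_Ivers = 0.752 × 39.39% / 21.29% = 1.3913
β_Bellamy = 0.442 × 17.61% / 21.29% = 0.3656
β_Fenwick = 0.823 × 30.94% / 21.29% = 1.1960
β_Galt = 0.735 × 43.45% / 21.29% = 1.5000
β_P = Σ w_i β_i = 0.25×1.3913 + 0.40×0.3656 + 0.16×1.1960 + 0.19×1.5000 = 0.9704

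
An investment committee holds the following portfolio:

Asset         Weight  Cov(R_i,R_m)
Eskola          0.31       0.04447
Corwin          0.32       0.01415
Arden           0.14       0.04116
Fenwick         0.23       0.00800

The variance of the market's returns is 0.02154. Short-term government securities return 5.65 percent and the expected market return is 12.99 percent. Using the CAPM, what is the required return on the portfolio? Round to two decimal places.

β_Eskola = 0.04447 / 0.02154 = 2.0645
β_Corwin = 0.01415 / 0.02154 = 0.6569
β_Arden = 0.04116 / 0.02154 = 1.9109
β_Fenwick = 0.00800 / 0.02154 = 0.3714
β_P = Σ w_i β_i = 0.31×2.0645 + 0.32×0.6569 + 0.14×1.9109 + 0.23×0.3714 = 1.2032
MRP = 12.99% − 5.65% = 7.34%
E(R_P) = R_f + β_P × MRP = 5.65% + 1.2032 × 7.34% = 14.48%

14.48%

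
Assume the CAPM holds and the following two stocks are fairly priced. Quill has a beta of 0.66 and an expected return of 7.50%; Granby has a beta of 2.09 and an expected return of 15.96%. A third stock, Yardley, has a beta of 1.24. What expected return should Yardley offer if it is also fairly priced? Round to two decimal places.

10.93%

MRP (SML slope) = (15.96% − 7.50%) / (2.09 − 0.66) = 8.46% / 1.43 = 5.9161%
R_f (intercept) = 7.50% − 0.66 × 5.9161% = 3.5954%
E(R_Yardley) = R_f + β × MRP = 3.5954% + 1.24 × 5.9161% = 10.93%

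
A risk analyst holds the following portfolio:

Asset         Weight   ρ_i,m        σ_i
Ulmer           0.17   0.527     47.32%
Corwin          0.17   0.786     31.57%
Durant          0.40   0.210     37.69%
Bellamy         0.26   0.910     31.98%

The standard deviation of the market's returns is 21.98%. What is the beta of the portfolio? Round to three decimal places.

0.873

β_Ulmer = 0.527 × 47.32% / 21.98% = 1.1346
β_Corwin = 0.786 × 31.57% / 21.98% = 1.1289
β_Durant = 0.210 × 37.69% / 21.98% = 0.3601
β_Bellamy = 0.910 × 31.98% / 21.98% = 1.3240
β_P = Σ w_i β_i = 0.17×1.1346 + 0.17×1.1289 + 0.40×0.3601 + 0.26×1.3240 = 0.8731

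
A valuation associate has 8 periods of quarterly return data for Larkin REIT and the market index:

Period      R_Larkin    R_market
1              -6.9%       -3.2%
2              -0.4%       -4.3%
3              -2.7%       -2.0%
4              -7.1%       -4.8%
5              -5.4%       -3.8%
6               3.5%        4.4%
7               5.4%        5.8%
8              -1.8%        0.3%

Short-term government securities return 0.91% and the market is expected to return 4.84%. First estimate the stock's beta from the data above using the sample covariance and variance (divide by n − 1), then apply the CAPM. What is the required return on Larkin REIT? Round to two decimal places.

Mean R_i = (-6.9 − 0.4 − 2.7 − 7.1 − 5.4 + 3.5 + 5.4 − 1.8) / 8 = -1.9250%
Mean R_m = (-3.2 − 4.3 − 2.0 − 4.8 − 3.8 + 4.4 + 5.8 + 0.3) / 8 = -0.9500%
Σ(R_i − R̄_i)(R_m − R̄_m) = 115.3500  ⇒  Cov = 115.3500 / 7 = 16.4786
Σ(R_m − R̄_m)² = 116.0800  ⇒  Var(R_m) = 116.0800 / 7 = 16.5829
β = Cov / Var(R_m) = 16.4786 / 16.5829 = 0.9937
MRP = 4.84% − 0.91% = 3.93%
E(R) = R_f + β × MRP = 0.91% + 0.9937 × 3.93% = 4.82%

4.82%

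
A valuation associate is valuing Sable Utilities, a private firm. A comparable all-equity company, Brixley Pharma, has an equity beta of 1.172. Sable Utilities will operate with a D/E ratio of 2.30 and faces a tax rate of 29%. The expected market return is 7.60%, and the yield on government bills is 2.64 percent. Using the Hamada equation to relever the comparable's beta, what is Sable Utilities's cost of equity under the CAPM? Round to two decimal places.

β_L = β_U × [1 + (1 − t)(D/E)] = 1.172 × [1 + (1 − 0.29) × 2.30]
    = 1.172 × [1 + 0.71 × 2.30] = 1.172 × 2.6330 = 3.0859
MRP = 7.60% − 2.64% = 4.96%
E(R) = R_f + β_L × MRP = 2.64% + 3.0859 × 4.96% = 17.95%

17.95%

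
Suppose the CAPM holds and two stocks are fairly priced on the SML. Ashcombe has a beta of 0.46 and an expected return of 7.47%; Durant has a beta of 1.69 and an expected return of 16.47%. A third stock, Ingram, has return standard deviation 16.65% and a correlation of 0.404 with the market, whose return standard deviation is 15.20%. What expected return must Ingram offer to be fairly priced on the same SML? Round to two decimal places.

7.34%

MRP = (16.47% − 7.47%) / (1.69 − 0.46) = 7.3171%
R_f = 7.47% − 0.46 × 7.3171% = 4.1041%
β_Ingram = ρ·σ_i/σ_m = 0.404 × 16.65 / 15.20 = 0.4425
E(R_Ingram) = R_f + β × MRP = 4.1041% + 0.4425 × 7.3171% = 7.34%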